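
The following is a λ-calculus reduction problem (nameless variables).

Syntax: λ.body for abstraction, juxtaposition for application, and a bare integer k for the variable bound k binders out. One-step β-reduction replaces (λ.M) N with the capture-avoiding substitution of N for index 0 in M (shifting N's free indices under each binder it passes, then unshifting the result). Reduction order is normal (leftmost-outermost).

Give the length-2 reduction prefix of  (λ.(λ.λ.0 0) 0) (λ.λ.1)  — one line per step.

  start: (λ.(λ.λ.0 0) 0) (λ.λ.1)
  step 1: (λ.λ.0 0) (λ.λ.1)
  step 2: λ.0 0

Answer: after 2 steps: λ.0 0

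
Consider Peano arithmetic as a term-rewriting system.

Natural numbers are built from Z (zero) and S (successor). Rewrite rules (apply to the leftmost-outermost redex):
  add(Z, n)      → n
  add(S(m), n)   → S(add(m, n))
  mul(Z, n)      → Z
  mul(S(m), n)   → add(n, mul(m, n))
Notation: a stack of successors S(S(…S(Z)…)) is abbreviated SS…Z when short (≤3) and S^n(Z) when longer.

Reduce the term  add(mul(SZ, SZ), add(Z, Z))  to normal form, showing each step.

  start: add(mul(SZ, SZ), add(Z, Z))
  →1  add(add(SZ, mul(Z, SZ)), add(Z, Z))
  →2  add(S(add(Z, mul(Z, SZ))), add(Z, Z))
  →3  S(add(add(Z, mul(Z, SZ)), add(Z, Z)))
  →4  S(add(mul(Z, SZ), add(Z, Z)))
  →5  S(add(Z, add(Z, Z)))
  →6  S(add(Z, Z))
  →7  SZ

Answer: normal form = SZ  (in 7 steps)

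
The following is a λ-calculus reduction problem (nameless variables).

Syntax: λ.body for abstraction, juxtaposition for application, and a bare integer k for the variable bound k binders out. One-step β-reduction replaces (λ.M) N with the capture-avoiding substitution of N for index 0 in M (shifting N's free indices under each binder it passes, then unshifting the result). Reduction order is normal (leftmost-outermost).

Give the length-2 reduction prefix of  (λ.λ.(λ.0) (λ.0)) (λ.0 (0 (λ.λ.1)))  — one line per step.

Answer: after 2 steps: λ.λ.0

Derivation:
  start: (λ.λ.(λ.0) (λ.0)) (λ.0 (0 (λ.λ.1)))
  step 1: λ.(λ.0) (λ.0)
  step 2: λ.λ.0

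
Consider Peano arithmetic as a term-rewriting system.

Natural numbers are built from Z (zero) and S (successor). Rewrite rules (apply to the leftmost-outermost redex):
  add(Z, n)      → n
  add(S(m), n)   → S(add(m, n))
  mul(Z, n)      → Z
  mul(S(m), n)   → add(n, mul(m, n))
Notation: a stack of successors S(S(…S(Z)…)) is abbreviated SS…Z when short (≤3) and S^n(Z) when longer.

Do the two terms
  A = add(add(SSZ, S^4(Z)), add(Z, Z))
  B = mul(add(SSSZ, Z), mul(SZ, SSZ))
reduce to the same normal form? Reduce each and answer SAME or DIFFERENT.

Term A:
  start: add(add(SSZ, S^4(Z)), add(Z, Z))
  →1  add(S(add(SZ, S^4(Z))), add(Z, Z))
  →2  S(add(add(SZ, S^4(Z)), add(Z, Z)))
  →3  S(add(S(add(Z, S^4(Z))), add(Z, Z)))
  →4  S(S(add(add(Z, S^4(Z)), add(Z, Z))))
  →5  S(S(add(S^4(Z), add(Z, Z))))
  →6  S(S(S(add(SSSZ, add(Z, Z)))))
  →7  S(S(S(S(add(SSZ, add(Z, Z))))))
  →8  S(S(S(S(S(add(SZ, add(Z, Z)))))))
  →9  S(S(S(S(S(S(add(Z, add(Z, Z))))))))
  →10  S(S(S(S(S(S(add(Z, Z)))))))
  →11  S^6(Z)

Term B:
  start: mul(add(SSSZ, Z), mul(SZ, SSZ))
  →1  mul(S(add(SSZ, Z)), mul(SZ, SSZ))
  →2  add(mul(SZ, SSZ), mul(add(SSZ, Z), mul(SZ, SSZ)))
  →3  add(add(SSZ, mul(Z, SSZ)), mul(add(SSZ, Z), mul(SZ, SSZ)))
  →4  add(S(add(SZ, mul(Z, SSZ))), mul(add(SSZ, Z), mul(SZ, SSZ)))
  →5  S(add(add(SZ, mul(Z, SSZ)), mul(add(SSZ, Z), mul(SZ, SSZ))))
  →6  S(add(S(add(Z, mul(Z, SSZ))), mul(add(SSZ, Z), mul(SZ, SSZ))))
  →7  S(S(add(add(Z, mul(Z, SSZ)), mul(add(SSZ, Z), mul(SZ, SSZ)))))
  →8  S(S(add(mul(Z, SSZ), mul(add(SSZ, Z), mul(SZ, SSZ)))))
  →9  S(S(add(Z, mul(add(SSZ, Z), mul(SZ, SSZ)))))
  →10  S(S(mul(add(SSZ, Z), mul(SZ, SSZ))))
  →11  S(S(mul(S(add(SZ, Z)), mul(SZ, SSZ))))
  →12  S(S(add(mul(SZ, SSZ), mul(add(SZ, Z), mul(SZ, SSZ)))))
  →13  S(S(add(add(SSZ, mul(Z, SSZ)), mul(add(SZ, Z), mul(SZ, SSZ)))))
  →14  S(S(add(S(add(SZ, mul(Z, SSZ))), mul(add(SZ, Z), mul(SZ, SSZ)))))
  →15  S(S(S(add(add(SZ, mul(Z, SSZ)), mul(add(SZ, Z), mul(SZ, SSZ))))))
  →16  S(S(S(add(S(add(Z, mul(Z, SSZ))), mul(add(SZ, Z), mul(SZ, SSZ))))))
  →17  S(S(S(S(add(add(Z, mul(Z, SSZ)), mul(add(SZ, Z), mul(SZ, SSZ)))))))
  →18  S(S(S(S(add(mul(Z, SSZ), mul(add(SZ, Z), mul(SZ, SSZ)))))))
  →19  S(S(S(S(add(Z, mul(add(SZ, Z), mul(SZ, SSZ)))))))
  →20  S(S(S(S(mul(add(SZ, Z), mul(SZ, SSZ))))))
  →21  S(S(S(S(mul(S(add(Z, Z)), mul(SZ, SSZ))))))
  →22  S(S(S(S(add(mul(SZ, SSZ), mul(add(Z, Z), mul(SZ, SSZ)))))))
  →23  S(S(S(S(add(add(SSZ, mul(Z, SSZ)), mul(add(Z, Z), mul(SZ, SSZ)))))))
  →24  S(S(S(S(add(S(add(SZ, mul(Z, SSZ))), mul(add(Z, Z), mul(SZ, SSZ)))))))
  →25  S(S(S(S(S(add(add(SZ, mul(Z, SSZ)), mul(add(Z, Z), mul(SZ, SSZ))))))))
  →26  S(S(S(S(S(add(S(add(Z, mul(Z, SSZ))), mul(add(Z, Z), mul(SZ, SSZ))))))))
  →27  S(S(S(S(S(S(add(add(Z, mul(Z, SSZ)), mul(add(Z, Z), mul(SZ, SSZ)))))))))
  →28  S(S(S(S(S(S(add(mul(Z, SSZ), mul(add(Z, Z), mul(SZ, SSZ)))))))))
  →29  S(S(S(S(S(S(add(Z, mul(add(Z, Z), mul(SZ, SSZ)))))))))
  →30  S(S(S(S(S(S(mul(add(Z, Z), mul(SZ, SSZ))))))))
  →31  S(S(S(S(S(S(mul(Z, mul(SZ, SSZ))))))))
  →32  S^6(Z)

Answer: SAME — A ⇓ S^6(Z), B ⇓ S^6(Z)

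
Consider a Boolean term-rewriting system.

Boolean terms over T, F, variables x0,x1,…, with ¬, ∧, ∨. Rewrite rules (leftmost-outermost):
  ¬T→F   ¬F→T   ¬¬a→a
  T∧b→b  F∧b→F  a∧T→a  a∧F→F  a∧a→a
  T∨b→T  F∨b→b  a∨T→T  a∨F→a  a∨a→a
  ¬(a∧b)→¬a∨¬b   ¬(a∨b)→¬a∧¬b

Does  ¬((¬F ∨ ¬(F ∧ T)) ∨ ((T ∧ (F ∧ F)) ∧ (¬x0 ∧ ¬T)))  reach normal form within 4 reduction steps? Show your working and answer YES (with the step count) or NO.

  start: ¬((¬F ∨ ¬(F ∧ T)) ∨ ((T ∧ (F ∧ F)) ∧ (¬x0 ∧ ¬T)))
  step 1: ¬(¬F ∨ ¬(F ∧ T)) ∧ ¬((T ∧ (F ∧ F)) ∧ (¬x0 ∧ ¬T))
  step 2: (¬¬F ∧ ¬¬(F ∧ T)) ∧ ¬((T ∧ (F ∧ F)) ∧ (¬x0 ∧ ¬T))
  step 3: (F ∧ ¬¬(F ∧ T)) ∧ ¬((T ∧ (F ∧ F)) ∧ (¬x0 ∧ ¬T))
  step 4: F ∧ ¬((T ∧ (F ∧ F)) ∧ (¬x0 ∧ ¬T))

Answer: NO — after 4 steps the term is F ∧ ¬((T ∧ (F ∧ F)) ∧ (¬x0 ∧ ¬T)), not yet normal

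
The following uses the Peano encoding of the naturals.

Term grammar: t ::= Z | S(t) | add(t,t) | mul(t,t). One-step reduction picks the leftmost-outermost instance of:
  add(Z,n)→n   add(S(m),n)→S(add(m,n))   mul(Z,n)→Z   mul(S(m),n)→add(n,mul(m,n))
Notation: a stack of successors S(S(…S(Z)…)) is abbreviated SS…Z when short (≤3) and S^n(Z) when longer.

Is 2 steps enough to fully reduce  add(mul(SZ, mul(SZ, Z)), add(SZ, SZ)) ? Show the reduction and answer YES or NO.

  start: add(mul(SZ, mul(SZ, Z)), add(SZ, SZ))
  →1  add(add(mul(SZ, Z), mul(Z, mul(SZ, Z))), add(SZ, SZ))
  →2  add(add(add(Z, mul(Z, Z)), mul(Z, mul(SZ, Z))), add(SZ, SZ))

Answer: NO — after 2 steps the term is add(add(add(Z, mul(Z, Z)), mul(Z, mul(SZ, Z))), add(SZ, SZ)), not yet normal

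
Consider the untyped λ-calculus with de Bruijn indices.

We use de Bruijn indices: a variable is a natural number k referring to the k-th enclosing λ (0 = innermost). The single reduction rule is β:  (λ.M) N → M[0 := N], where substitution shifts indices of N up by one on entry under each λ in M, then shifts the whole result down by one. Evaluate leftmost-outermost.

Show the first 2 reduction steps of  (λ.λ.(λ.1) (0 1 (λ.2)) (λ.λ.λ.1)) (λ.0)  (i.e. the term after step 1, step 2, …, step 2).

Answer: after 2 steps: λ.0 (λ.λ.λ.1)

Working:
  start: (λ.λ.(λ.1) (0 1 (λ.2)) (λ.λ.λ.1)) (λ.0)
  step 1: λ.(λ.1) (0 (λ.0) (λ.λ.0)) (λ.λ.λ.1)
  step 2: λ.0 (λ.λ.λ.1)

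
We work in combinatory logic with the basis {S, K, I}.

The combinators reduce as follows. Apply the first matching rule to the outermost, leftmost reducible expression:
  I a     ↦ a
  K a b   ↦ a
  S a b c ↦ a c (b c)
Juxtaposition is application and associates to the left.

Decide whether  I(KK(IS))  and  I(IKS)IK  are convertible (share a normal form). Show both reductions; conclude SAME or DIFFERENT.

Term A:
  start: I(KK(IS))
  [1] KK(IS)
  [2] K

Term B:
  start: I(IKS)IK
  [1] IKSIK
  [2] KSIK
  [3] SK

Answer: DIFFERENT — A ⇓ K, B ⇓ SK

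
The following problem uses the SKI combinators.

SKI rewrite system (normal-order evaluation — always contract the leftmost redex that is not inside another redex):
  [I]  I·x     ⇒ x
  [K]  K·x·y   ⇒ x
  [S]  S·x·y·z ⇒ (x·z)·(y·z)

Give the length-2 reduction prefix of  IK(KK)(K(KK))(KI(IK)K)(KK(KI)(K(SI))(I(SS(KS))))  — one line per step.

  start: IK(KK)(K(KK))(KI(IK)K)(KK(KI)(K(SI))(I(SS(KS))))
  [1] K(KK)(K(KK))(KI(IK)K)(KK(KI)(K(SI))(I(SS(KS))))
  [2] KK(KI(IK)K)(KK(KI)(K(SI))(I(SS(KS))))

Answer: after 2 steps: KK(KI(IK)K)(KK(KI)(K(SI))(I(SS(KS))))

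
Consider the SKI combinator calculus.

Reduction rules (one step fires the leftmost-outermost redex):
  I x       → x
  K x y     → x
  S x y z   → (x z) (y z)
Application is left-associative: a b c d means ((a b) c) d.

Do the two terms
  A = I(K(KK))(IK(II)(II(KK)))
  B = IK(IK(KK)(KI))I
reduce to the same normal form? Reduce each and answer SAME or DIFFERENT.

Term A:
  start: I(K(KK))(IK(II)(II(KK)))
  step 1: K(KK)(IK(II)(II(KK)))
  step 2: KK

Term B:
  start: IK(IK(KK)(KI))I
  step 1: K(IK(KK)(KI))I
  step 2: IK(KK)(KI)
  step 3: K(KK)(KI)
  step 4: KK

Answer: SAME — A ⇓ KK, B ⇓ KK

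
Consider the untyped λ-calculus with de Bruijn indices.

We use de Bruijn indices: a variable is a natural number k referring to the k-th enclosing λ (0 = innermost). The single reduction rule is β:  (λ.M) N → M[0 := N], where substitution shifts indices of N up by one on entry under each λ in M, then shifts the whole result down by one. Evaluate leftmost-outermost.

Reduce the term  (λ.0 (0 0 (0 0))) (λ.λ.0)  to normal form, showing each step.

Answer: normal form = λ.0  (in 2 steps)

Working:
  start: (λ.0 (0 0 (0 0))) (λ.λ.0)
  [1] (λ.λ.0) ((λ.λ.0) (λ.λ.0) ((λ.λ.0) (λ.λ.0)))
  [2] λ.0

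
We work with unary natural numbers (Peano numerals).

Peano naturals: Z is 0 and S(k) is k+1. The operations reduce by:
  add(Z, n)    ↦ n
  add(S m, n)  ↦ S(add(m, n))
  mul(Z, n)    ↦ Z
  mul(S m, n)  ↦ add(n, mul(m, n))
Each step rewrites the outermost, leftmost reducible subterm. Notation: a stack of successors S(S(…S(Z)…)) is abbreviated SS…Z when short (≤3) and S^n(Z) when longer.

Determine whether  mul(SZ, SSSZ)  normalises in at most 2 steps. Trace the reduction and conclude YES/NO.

  start: mul(SZ, SSSZ)
  [1] add(SSSZ, mul(Z, SSSZ))
  [2] S(add(SSZ, mul(Z, SSSZ)))

Answer: NO — after 2 steps the term is S(add(SSZ, mul(Z, SSSZ))), not yet normal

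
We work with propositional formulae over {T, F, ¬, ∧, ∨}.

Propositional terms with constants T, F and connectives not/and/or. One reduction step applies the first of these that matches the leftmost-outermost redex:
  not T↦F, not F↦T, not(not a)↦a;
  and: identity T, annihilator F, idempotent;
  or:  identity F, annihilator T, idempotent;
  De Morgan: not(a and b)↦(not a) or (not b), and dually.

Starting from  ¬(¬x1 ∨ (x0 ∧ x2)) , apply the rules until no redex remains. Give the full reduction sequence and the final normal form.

  start: ¬(¬x1 ∨ (x0 ∧ x2))
  →1  ¬¬x1 ∧ ¬(x0 ∧ x2)
  →2  x1 ∧ ¬(x0 ∧ x2)
  →3  x1 ∧ (¬x0 ∨ ¬x2)

Answer: normal form = x1 ∧ (¬x0 ∨ ¬x2)  (in 3 steps)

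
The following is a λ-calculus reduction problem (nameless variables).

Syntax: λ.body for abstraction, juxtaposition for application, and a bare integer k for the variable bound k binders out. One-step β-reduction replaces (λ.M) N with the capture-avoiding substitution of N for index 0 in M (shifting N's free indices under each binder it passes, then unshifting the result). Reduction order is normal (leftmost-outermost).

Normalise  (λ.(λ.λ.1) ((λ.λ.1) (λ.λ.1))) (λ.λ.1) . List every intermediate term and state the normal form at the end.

  start: (λ.(λ.λ.1) ((λ.λ.1) (λ.λ.1))) (λ.λ.1)
  [1] (λ.λ.1) ((λ.λ.1) (λ.λ.1))
  [2] λ.(λ.λ.1) (λ.λ.1)
  [3] λ.λ.λ.λ.1

Answer: normal form = λ.λ.λ.λ.1  (in 3 steps)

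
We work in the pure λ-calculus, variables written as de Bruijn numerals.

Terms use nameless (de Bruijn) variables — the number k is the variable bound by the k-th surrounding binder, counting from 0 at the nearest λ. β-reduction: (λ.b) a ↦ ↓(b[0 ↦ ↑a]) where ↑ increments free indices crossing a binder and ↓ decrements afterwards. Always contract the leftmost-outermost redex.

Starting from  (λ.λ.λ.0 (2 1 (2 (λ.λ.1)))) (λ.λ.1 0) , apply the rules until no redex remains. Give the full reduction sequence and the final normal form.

  start: (λ.λ.λ.0 (2 1 (2 (λ.λ.1)))) (λ.λ.1 0)
  step 1: λ.λ.0 ((λ.λ.1 0) 1 ((λ.λ.1 0) (λ.λ.1)))
  step 2: λ.λ.0 ((λ.2 0) ((λ.λ.1 0) (λ.λ.1)))
  step 3: λ.λ.0 (1 ((λ.λ.1 0) (λ.λ.1)))
  step 4: λ.λ.0 (1 (λ.(λ.λ.1) 0))
  step 5: λ.λ.0 (1 (λ.λ.1))

Answer: normal form = λ.λ.0 (1 (λ.λ.1))  (in 5 steps)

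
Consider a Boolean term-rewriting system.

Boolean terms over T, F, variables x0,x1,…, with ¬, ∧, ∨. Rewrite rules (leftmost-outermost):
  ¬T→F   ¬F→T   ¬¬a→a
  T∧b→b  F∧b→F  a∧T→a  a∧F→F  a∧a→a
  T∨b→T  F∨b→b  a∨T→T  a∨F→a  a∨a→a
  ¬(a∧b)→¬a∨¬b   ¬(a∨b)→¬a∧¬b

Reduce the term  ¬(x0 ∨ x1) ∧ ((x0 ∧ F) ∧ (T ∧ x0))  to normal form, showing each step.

  start: ¬(x0 ∨ x1) ∧ ((x0 ∧ F) ∧ (T ∧ x0))
  [1] (¬x0 ∧ ¬x1) ∧ ((x0 ∧ F) ∧ (T ∧ x0))
  [2] (¬x0 ∧ ¬x1) ∧ (F ∧ (T ∧ x0))
  [3] (¬x0 ∧ ¬x1) ∧ F
  [4] F

Answer: normal form = F  (in 4 steps)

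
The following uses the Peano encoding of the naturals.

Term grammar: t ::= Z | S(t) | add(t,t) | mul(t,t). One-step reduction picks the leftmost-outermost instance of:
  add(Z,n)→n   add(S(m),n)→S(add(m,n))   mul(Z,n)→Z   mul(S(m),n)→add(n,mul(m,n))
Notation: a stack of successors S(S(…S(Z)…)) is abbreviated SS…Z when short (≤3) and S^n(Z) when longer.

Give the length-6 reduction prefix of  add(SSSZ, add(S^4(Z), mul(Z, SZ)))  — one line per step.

Answer: after 6 steps: S(S(S(S(S(add(SSZ, mul(Z, SZ)))))))

Working:
  start: add(SSSZ, add(S^4(Z), mul(Z, SZ)))
  [1] S(add(SSZ, add(S^4(Z), mul(Z, SZ))))
  [2] S(S(add(SZ, add(S^4(Z), mul(Z, SZ)))))
  [3] S(S(S(add(Z, add(S^4(Z), mul(Z, SZ))))))
  [4] S(S(S(add(S^4(Z), mul(Z, SZ)))))
  [5] S(S(S(S(add(SSSZ, mul(Z, SZ))))))
  [6] S(S(S(S(S(add(SSZ, mul(Z, SZ)))))))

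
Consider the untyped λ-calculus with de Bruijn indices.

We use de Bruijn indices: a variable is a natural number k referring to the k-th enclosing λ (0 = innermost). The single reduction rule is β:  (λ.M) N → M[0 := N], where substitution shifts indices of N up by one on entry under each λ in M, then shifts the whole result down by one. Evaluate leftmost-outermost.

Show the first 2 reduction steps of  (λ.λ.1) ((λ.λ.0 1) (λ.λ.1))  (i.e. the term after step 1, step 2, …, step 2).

  start: (λ.λ.1) ((λ.λ.0 1) (λ.λ.1))
  [1] λ.(λ.λ.0 1) (λ.λ.1)
  [2] λ.λ.0 (λ.λ.1)

Answer: after 2 steps: λ.λ.0 (λ.λ.1)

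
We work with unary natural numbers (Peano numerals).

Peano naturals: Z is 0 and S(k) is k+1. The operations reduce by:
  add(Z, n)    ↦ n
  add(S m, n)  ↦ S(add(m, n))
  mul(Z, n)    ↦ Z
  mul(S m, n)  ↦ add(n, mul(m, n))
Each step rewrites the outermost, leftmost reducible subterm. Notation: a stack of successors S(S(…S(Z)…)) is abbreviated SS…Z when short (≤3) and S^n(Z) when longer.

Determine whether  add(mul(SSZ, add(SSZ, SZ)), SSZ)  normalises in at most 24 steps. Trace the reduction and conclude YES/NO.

Answer: YES — reaches normal form S^8(Z) in 24 ≤ 24 steps

Working:
  start: add(mul(SSZ, add(SSZ, SZ)), SSZ)
  step 1: add(add(add(SSZ, SZ), mul(SZ, add(SSZ, SZ))), SSZ)
  step 2: add(add(S(add(SZ, SZ)), mul(SZ, add(SSZ, SZ))), SSZ)
  step 3: add(S(add(add(SZ, SZ), mul(SZ, add(SSZ, SZ)))), SSZ)
  step 4: S(add(add(add(SZ, SZ), mul(SZ, add(SSZ, SZ))), SSZ))
  step 5: S(add(add(S(add(Z, SZ)), mul(SZ, add(SSZ, SZ))), SSZ))
  step 6: S(add(S(add(add(Z, SZ), mul(SZ, add(SSZ, SZ)))), SSZ))
  step 7: S(S(add(add(add(Z, SZ), mul(SZ, add(SSZ, SZ))), SSZ)))
  step 8: S(S(add(add(SZ, mul(SZ, add(SSZ, SZ))), SSZ)))
  step 9: S(S(add(S(add(Z, mul(SZ, add(SSZ, SZ)))), SSZ)))
  step 10: S(S(S(add(add(Z, mul(SZ, add(SSZ, SZ))), SSZ))))
  step 11: S(S(S(add(mul(SZ, add(SSZ, SZ)), SSZ))))
  step 12: S(S(S(add(add(add(SSZ, SZ), mul(Z, add(SSZ, SZ))), SSZ))))
  step 13: S(S(S(add(add(S(add(SZ, SZ)), mul(Z, add(SSZ, SZ))), SSZ))))
  step 14: S(S(S(add(S(add(add(SZ, SZ), mul(Z, add(SSZ, SZ)))), SSZ))))
  step 15: S(S(S(S(add(add(add(SZ, SZ), mul(Z, add(SSZ, SZ))), SSZ)))))
  step 16: S(S(S(S(add(add(S(add(Z, SZ)), mul(Z, add(SSZ, SZ))), SSZ)))))
  step 17: S(S(S(S(add(S(add(add(Z, SZ), mul(Z, add(SSZ, SZ)))), SSZ)))))
  step 18: S(S(S(S(S(add(add(add(Z, SZ), mul(Z, add(SSZ, SZ))), SSZ))))))
  step 19: S(S(S(S(S(add(add(SZ, mul(Z, add(SSZ, SZ))), SSZ))))))
  step 20: S(S(S(S(S(add(S(add(Z, mul(Z, add(SSZ, SZ)))), SSZ))))))
  step 21: S(S(S(S(S(S(add(add(Z, mul(Z, add(SSZ, SZ))), SSZ)))))))
  step 22: S(S(S(S(S(S(add(mul(Z, add(SSZ, SZ)), SSZ)))))))
  step 23: S(S(S(S(S(S(add(Z, SSZ)))))))
  step 24: S^8(Z)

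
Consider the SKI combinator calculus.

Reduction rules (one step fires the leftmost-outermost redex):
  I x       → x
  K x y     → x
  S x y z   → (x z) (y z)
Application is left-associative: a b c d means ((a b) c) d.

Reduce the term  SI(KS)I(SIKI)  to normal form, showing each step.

Answer: normal form = S(KI)  (in 7 steps)

Working:
  start: SI(KS)I(SIKI)
  [1] II(KSI)(SIKI)
  [2] I(KSI)(SIKI)
  [3] KSI(SIKI)
  [4] S(SIKI)
  [5] S(II(KI))
  [6] S(I(KI))
  [7] S(KI)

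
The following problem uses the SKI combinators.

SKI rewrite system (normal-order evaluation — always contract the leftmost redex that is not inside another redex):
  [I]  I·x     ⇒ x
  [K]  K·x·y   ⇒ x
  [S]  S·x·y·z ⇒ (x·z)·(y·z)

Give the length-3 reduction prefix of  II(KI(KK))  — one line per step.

Answer: after 3 steps: I

Derivation:
  start: II(KI(KK))
  →1  I(KI(KK))
  →2  KI(KK)
  →3  I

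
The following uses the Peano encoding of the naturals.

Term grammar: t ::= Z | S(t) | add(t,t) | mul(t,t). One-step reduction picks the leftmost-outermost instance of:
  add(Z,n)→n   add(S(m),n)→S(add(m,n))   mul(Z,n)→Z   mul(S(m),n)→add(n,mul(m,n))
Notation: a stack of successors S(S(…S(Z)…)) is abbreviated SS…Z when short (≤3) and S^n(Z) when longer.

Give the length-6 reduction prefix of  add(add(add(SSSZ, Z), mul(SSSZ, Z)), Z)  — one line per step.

  start: add(add(add(SSSZ, Z), mul(SSSZ, Z)), Z)
  step 1: add(add(S(add(SSZ, Z)), mul(SSSZ, Z)), Z)
  step 2: add(S(add(add(SSZ, Z), mul(SSSZ, Z))), Z)
  step 3: S(add(add(add(SSZ, Z), mul(SSSZ, Z)), Z))
  step 4: S(add(add(S(add(SZ, Z)), mul(SSSZ, Z)), Z))
  step 5: S(add(S(add(add(SZ, Z), mul(SSSZ, Z))), Z))
  step 6: S(S(add(add(add(SZ, Z), mul(SSSZ, Z)), Z)))

Answer: after 6 steps: S(S(add(add(add(SZ, Z), mul(SSSZ, Z)), Z)))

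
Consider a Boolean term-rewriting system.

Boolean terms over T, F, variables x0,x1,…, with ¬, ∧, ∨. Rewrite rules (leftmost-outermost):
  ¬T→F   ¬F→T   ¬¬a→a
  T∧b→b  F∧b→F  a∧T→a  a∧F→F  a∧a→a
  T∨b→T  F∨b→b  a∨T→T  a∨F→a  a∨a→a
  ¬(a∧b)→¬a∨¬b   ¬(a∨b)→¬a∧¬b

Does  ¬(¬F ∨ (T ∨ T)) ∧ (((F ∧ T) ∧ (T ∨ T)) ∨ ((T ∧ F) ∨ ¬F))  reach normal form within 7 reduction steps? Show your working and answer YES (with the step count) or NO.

Answer: YES — reaches normal form F in 4 ≤ 7 steps

Derivation:
  start: ¬(¬F ∨ (T ∨ T)) ∧ (((F ∧ T) ∧ (T ∨ T)) ∨ ((T ∧ F) ∨ ¬F))
  →1  (¬¬F ∧ ¬(T ∨ T)) ∧ (((F ∧ T) ∧ (T ∨ T)) ∨ ((T ∧ F) ∨ ¬F))
  →2  (F ∧ ¬(T ∨ T)) ∧ (((F ∧ T) ∧ (T ∨ T)) ∨ ((T ∧ F) ∨ ¬F))
  →3  F ∧ (((F ∧ T) ∧ (T ∨ T)) ∨ ((T ∧ F) ∨ ¬F))
  →4  F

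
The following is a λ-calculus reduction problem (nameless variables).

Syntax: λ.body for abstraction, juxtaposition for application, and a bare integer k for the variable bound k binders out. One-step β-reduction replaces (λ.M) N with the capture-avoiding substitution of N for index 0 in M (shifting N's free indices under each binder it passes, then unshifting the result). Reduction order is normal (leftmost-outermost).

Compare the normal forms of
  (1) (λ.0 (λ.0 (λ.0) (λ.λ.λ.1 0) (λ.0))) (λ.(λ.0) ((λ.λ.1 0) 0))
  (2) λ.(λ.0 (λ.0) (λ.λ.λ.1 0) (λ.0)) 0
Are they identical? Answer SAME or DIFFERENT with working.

Term A:
  start: (λ.0 (λ.0 (λ.0) (λ.λ.λ.1 0) (λ.0))) (λ.(λ.0) ((λ.λ.1 0) 0))
  →1  (λ.(λ.0) ((λ.λ.1 0) 0)) (λ.0 (λ.0) (λ.λ.λ.1 0) (λ.0))
  →2  (λ.0) ((λ.λ.1 0) (λ.0 (λ.0) (λ.λ.λ.1 0) (λ.0)))
  →3  (λ.λ.1 0) (λ.0 (λ.0) (λ.λ.λ.1 0) (λ.0))
  →4  λ.(λ.0 (λ.0) (λ.λ.λ.1 0) (λ.0)) 0
  →5  λ.0 (λ.0) (λ.λ.λ.1 0) (λ.0)

Term B:
  start: λ.(λ.0 (λ.0) (λ.λ.λ.1 0) (λ.0)) 0
  →1  λ.0 (λ.0) (λ.λ.λ.1 0) (λ.0)

Answer: SAME — A ⇓ λ.0 (λ.0) (λ.λ.λ.1 0) (λ.0), B ⇓ λ.0 (λ.0) (λ.λ.λ.1 0) (λ.0)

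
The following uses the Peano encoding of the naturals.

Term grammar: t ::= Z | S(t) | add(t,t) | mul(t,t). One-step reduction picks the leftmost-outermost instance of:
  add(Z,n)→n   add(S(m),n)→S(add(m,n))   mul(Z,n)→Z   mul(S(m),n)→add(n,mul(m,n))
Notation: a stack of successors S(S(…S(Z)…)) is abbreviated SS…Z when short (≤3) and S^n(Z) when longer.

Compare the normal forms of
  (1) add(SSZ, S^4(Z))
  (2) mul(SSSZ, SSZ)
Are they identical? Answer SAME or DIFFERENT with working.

Answer: SAME — A ⇓ S^6(Z), B ⇓ S^6(Z)

Reduction:
Term A:
  start: add(SSZ, S^4(Z))
  [1] S(add(SZ, S^4(Z)))
  [2] S(S(add(Z, S^4(Z))))
  [3] S^6(Z)

Term B:
  start: mul(SSSZ, SSZ)
  [1] add(SSZ, mul(SSZ, SSZ))
  [2] S(add(SZ, mul(SSZ, SSZ)))
  [3] S(S(add(Z, mul(SSZ, SSZ))))
  [4] S(S(mul(SSZ, SSZ)))
  [5] S(S(add(SSZ, mul(SZ, SSZ))))
  [6] S(S(S(add(SZ, mul(SZ, SSZ)))))
  [7] S(S(S(S(add(Z, mul(SZ, SSZ))))))
  [8] S(S(S(S(mul(SZ, SSZ)))))
  [9] S(S(S(S(add(SSZ, mul(Z, SSZ))))))
  [10] S(S(S(S(S(add(SZ, mul(Z, SSZ)))))))
  [11] S(S(S(S(S(S(add(Z, mul(Z, SSZ))))))))
  [12] S(S(S(S(S(S(mul(Z, SSZ)))))))
  [13] S^6(Z)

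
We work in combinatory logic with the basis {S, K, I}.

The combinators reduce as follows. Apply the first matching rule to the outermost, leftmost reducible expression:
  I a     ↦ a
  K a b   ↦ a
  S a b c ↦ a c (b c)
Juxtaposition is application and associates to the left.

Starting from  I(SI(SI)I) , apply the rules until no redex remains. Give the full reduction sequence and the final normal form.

  start: I(SI(SI)I)
  [1] SI(SI)I
  [2] II(SII)
  [3] I(SII)
  [4] SII

Answer: normal form = SII  (in 4 steps)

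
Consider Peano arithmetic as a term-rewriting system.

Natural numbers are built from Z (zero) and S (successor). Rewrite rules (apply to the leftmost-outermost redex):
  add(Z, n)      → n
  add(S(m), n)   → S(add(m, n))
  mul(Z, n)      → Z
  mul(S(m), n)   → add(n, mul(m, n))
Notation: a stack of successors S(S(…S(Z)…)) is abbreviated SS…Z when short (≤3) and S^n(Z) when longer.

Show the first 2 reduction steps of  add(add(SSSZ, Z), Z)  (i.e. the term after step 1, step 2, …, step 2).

  start: add(add(SSSZ, Z), Z)
  step 1: add(S(add(SSZ, Z)), Z)
  step 2: S(add(add(SSZ, Z), Z))

Answer: after 2 steps: S(add(add(SSZ, Z), Z))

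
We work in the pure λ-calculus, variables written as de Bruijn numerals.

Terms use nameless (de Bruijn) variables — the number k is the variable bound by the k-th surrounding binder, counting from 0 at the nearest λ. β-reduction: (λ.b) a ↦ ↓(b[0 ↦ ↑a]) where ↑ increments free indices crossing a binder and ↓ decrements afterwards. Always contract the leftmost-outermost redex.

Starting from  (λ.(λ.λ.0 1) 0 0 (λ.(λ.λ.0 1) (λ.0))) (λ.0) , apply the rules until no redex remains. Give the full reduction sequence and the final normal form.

Answer: normal form = λ.λ.0 (λ.0)  (in 6 steps)

Working:
  start: (λ.(λ.λ.0 1) 0 0 (λ.(λ.λ.0 1) (λ.0))) (λ.0)
  →1  (λ.λ.0 1) (λ.0) (λ.0) (λ.(λ.λ.0 1) (λ.0))
  →2  (λ.0 (λ.0)) (λ.0) (λ.(λ.λ.0 1) (λ.0))
  →3  (λ.0) (λ.0) (λ.(λ.λ.0 1) (λ.0))
  →4  (λ.0) (λ.(λ.λ.0 1) (λ.0))
  →5  λ.(λ.λ.0 1) (λ.0)
  →6  λ.λ.0 (λ.0)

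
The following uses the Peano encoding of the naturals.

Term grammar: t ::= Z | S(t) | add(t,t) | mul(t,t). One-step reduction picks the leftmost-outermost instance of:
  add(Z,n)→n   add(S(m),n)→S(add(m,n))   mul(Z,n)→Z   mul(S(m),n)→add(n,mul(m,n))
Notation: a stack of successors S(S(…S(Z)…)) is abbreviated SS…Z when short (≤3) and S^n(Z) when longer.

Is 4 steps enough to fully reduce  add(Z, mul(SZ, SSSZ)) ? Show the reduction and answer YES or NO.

Answer: NO — after 4 steps the term is S(S(add(SZ, mul(Z, SSSZ)))), not yet normal

Reduction:
  start: add(Z, mul(SZ, SSSZ))
  [1] mul(SZ, SSSZ)
  [2] add(SSSZ, mul(Z, SSSZ))
  [3] S(add(SSZ, mul(Z, SSSZ)))
  [4] S(S(add(SZ, mul(Z, SSSZ))))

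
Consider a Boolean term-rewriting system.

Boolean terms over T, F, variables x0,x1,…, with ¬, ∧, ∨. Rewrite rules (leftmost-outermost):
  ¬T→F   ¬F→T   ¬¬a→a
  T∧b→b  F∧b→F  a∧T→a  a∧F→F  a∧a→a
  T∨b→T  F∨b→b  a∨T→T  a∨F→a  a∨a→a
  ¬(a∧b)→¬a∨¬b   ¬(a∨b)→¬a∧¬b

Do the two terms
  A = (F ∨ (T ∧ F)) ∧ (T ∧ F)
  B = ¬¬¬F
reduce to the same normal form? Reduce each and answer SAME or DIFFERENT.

Term A:
  start: (F ∨ (T ∧ F)) ∧ (T ∧ F)
  →1  (T ∧ F) ∧ (T ∧ F)
  →2  T ∧ F
  →3  F

Term B:
  start: ¬¬¬F
  →1  ¬F
  →2  T

Answer: DIFFERENT — A ⇓ F, B ⇓ T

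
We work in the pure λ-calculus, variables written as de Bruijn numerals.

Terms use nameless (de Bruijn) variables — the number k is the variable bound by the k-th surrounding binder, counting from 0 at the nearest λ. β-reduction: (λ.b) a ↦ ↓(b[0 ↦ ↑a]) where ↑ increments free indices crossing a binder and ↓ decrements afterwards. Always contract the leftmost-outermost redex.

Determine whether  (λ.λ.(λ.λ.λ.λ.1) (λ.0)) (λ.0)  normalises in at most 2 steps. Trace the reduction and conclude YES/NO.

Answer: YES — reaches normal form λ.λ.λ.λ.1 in 2 ≤ 2 steps

Derivation:
  start: (λ.λ.(λ.λ.λ.λ.1) (λ.0)) (λ.0)
  [1] λ.(λ.λ.λ.λ.1) (λ.0)
  [2] λ.λ.λ.λ.1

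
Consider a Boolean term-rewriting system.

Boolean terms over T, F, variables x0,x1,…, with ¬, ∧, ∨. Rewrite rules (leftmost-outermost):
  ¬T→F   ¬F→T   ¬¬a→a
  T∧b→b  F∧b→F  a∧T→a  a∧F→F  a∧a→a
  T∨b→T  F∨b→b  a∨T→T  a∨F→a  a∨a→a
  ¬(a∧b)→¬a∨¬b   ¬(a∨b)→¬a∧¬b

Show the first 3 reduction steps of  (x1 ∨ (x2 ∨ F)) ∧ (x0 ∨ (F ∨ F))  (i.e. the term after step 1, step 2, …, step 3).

  start: (x1 ∨ (x2 ∨ F)) ∧ (x0 ∨ (F ∨ F))
  step 1: (x1 ∨ x2) ∧ (x0 ∨ (F ∨ F))
  step 2: (x1 ∨ x2) ∧ (x0 ∨ F)
  step 3: (x1 ∨ x2) ∧ x0

Answer: after 3 steps: (x1 ∨ x2) ∧ x0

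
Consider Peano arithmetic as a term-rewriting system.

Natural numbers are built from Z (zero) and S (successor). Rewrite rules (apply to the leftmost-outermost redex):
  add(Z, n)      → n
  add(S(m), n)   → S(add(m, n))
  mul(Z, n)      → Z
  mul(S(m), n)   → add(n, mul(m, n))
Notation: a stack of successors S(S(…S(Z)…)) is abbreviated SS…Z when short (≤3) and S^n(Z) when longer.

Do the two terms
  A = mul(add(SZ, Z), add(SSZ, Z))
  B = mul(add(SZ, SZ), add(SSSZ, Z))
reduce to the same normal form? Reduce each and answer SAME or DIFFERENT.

Answer: DIFFERENT — A ⇓ SSZ, B ⇓ S^6(Z)

Working:
Term A:
  start: mul(add(SZ, Z), add(SSZ, Z))
  [1] mul(S(add(Z, Z)), add(SSZ, Z))
  [2] add(add(SSZ, Z), mul(add(Z, Z), add(SSZ, Z)))
  [3] add(S(add(SZ, Z)), mul(add(Z, Z), add(SSZ, Z)))
  [4] S(add(add(SZ, Z), mul(add(Z, Z), add(SSZ, Z))))
  [5] S(add(S(add(Z, Z)), mul(add(Z, Z), add(SSZ, Z))))
  [6] S(S(add(add(Z, Z), mul(add(Z, Z), add(SSZ, Z)))))
  [7] S(S(add(Z, mul(add(Z, Z), add(SSZ, Z)))))
  [8] S(S(mul(add(Z, Z), add(SSZ, Z))))
  [9] S(S(mul(Z, add(SSZ, Z))))
  [10] SSZ

Term B:
  start: mul(add(SZ, SZ), add(SSSZ, Z))
  [1] mul(S(add(Z, SZ)), add(SSSZ, Z))
  [2] add(add(SSSZ, Z), mul(add(Z, SZ), add(SSSZ, Z)))
  [3] add(S(add(SSZ, Z)), mul(add(Z, SZ), add(SSSZ, Z)))
  [4] S(add(add(SSZ, Z), mul(add(Z, SZ), add(SSSZ, Z))))
  [5] S(add(S(add(SZ, Z)), mul(add(Z, SZ), add(SSSZ, Z))))
  [6] S(S(add(add(SZ, Z), mul(add(Z, SZ), add(SSSZ, Z)))))
  [7] S(S(add(S(add(Z, Z)), mul(add(Z, SZ), add(SSSZ, Z)))))
  [8] S(S(S(add(add(Z, Z), mul(add(Z, SZ), add(SSSZ, Z))))))
  [9] S(S(S(add(Z, mul(add(Z, SZ), add(SSSZ, Z))))))
  [10] S(S(S(mul(add(Z, SZ), add(SSSZ, Z)))))
  [11] S(S(S(mul(SZ, add(SSSZ, Z)))))
  [12] S(S(S(add(add(SSSZ, Z), mul(Z, add(SSSZ, Z))))))
  [13] S(S(S(add(S(add(SSZ, Z)), mul(Z, add(SSSZ, Z))))))
  [14] S(S(S(S(add(add(SSZ, Z), mul(Z, add(SSSZ, Z)))))))
  [15] S(S(S(S(add(S(add(SZ, Z)), mul(Z, add(SSSZ, Z)))))))
  [16] S(S(S(S(S(add(add(SZ, Z), mul(Z, add(SSSZ, Z))))))))
  [17] S(S(S(S(S(add(S(add(Z, Z)), mul(Z, add(SSSZ, Z))))))))
  [18] S(S(S(S(S(S(add(add(Z, Z), mul(Z, add(SSSZ, Z)))))))))
  [19] S(S(S(S(S(S(add(Z, mul(Z, add(SSSZ, Z)))))))))
  [20] S(S(S(S(S(S(mul(Z, add(SSSZ, Z))))))))
  [21] S^6(Z)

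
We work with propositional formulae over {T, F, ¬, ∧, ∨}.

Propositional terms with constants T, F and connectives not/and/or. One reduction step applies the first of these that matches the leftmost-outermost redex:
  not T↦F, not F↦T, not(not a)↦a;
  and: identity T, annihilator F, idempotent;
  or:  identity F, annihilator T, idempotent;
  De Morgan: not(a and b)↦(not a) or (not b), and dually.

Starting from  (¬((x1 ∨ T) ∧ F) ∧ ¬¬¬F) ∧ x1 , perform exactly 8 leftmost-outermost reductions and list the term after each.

  start: (¬((x1 ∨ T) ∧ F) ∧ ¬¬¬F) ∧ x1
  →1  ((¬(x1 ∨ T) ∨ ¬F) ∧ ¬¬¬F) ∧ x1
  →2  (((¬x1 ∧ ¬T) ∨ ¬F) ∧ ¬¬¬F) ∧ x1
  →3  (((¬x1 ∧ F) ∨ ¬F) ∧ ¬¬¬F) ∧ x1
  →4  ((F ∨ ¬F) ∧ ¬¬¬F) ∧ x1
  →5  (¬F ∧ ¬¬¬F) ∧ x1
  →6  (T ∧ ¬¬¬F) ∧ x1
  →7  ¬¬¬F ∧ x1
  →8  ¬F ∧ x1

Answer: after 8 steps: ¬F ∧ x1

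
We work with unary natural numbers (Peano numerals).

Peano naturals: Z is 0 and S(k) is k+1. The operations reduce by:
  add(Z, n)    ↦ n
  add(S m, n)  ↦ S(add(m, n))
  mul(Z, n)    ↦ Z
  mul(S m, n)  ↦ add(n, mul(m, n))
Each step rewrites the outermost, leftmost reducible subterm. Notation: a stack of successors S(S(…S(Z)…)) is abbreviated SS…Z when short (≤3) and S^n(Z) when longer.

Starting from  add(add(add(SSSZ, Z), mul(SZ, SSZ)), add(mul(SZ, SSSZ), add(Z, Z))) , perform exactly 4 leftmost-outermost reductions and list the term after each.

  start: add(add(add(SSSZ, Z), mul(SZ, SSZ)), add(mul(SZ, SSSZ), add(Z, Z)))
  step 1: add(add(S(add(SSZ, Z)), mul(SZ, SSZ)), add(mul(SZ, SSSZ), add(Z, Z)))
  step 2: add(S(add(add(SSZ, Z), mul(SZ, SSZ))), add(mul(SZ, SSSZ), add(Z, Z)))
  step 3: S(add(add(add(SSZ, Z), mul(SZ, SSZ)), add(mul(SZ, SSSZ), add(Z, Z))))
  step 4: S(add(add(S(add(SZ, Z)), mul(SZ, SSZ)), add(mul(SZ, SSSZ), add(Z, Z))))

Answer: after 4 steps: S(add(add(S(add(SZ, Z)), mul(SZ, SSZ)), add(mul(SZ, SSSZ), add(Z, Z))))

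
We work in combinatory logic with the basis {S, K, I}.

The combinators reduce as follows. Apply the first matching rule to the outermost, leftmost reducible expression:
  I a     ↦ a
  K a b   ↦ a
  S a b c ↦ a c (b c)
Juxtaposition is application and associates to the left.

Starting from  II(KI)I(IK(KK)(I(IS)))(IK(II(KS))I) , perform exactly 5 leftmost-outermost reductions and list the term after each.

Answer: after 5 steps: K(KK)(I(IS))(IK(II(KS))I)

Working:
  start: II(KI)I(IK(KK)(I(IS)))(IK(II(KS))I)
  step 1: I(KI)I(IK(KK)(I(IS)))(IK(II(KS))I)
  step 2: KII(IK(KK)(I(IS)))(IK(II(KS))I)
  step 3: I(IK(KK)(I(IS)))(IK(II(KS))I)
  step 4: IK(KK)(I(IS))(IK(II(KS))I)
  step 5: K(KK)(I(IS))(IK(II(KS))I)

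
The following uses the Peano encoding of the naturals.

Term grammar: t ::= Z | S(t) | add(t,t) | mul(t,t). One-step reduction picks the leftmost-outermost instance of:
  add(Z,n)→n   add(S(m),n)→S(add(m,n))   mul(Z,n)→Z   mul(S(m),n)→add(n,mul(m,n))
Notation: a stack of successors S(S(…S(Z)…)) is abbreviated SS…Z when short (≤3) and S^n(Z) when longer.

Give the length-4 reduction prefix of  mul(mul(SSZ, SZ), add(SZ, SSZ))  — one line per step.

  start: mul(mul(SSZ, SZ), add(SZ, SSZ))
  step 1: mul(add(SZ, mul(SZ, SZ)), add(SZ, SSZ))
  step 2: mul(S(add(Z, mul(SZ, SZ))), add(SZ, SSZ))
  step 3: add(add(SZ, SSZ), mul(add(Z, mul(SZ, SZ)), add(SZ, SSZ)))
  step 4: add(S(add(Z, SSZ)), mul(add(Z, mul(SZ, SZ)), add(SZ, SSZ)))

Answer: after 4 steps: add(S(add(Z, SSZ)), mul(add(Z, mul(SZ, SZ)), add(SZ, SSZ)))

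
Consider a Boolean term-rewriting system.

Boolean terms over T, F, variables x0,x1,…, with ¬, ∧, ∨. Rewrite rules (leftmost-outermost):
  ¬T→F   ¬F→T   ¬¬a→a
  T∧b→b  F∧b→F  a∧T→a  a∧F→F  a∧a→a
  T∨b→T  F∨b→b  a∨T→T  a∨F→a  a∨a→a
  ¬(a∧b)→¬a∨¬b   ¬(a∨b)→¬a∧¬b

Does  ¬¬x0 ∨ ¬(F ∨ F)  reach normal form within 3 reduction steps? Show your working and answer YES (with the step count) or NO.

Answer: NO — after 3 steps the term is x0 ∨ ¬F, not yet normal

Working:
  start: ¬¬x0 ∨ ¬(F ∨ F)
  [1] x0 ∨ ¬(F ∨ F)
  [2] x0 ∨ (¬F ∧ ¬F)
  [3] x0 ∨ ¬F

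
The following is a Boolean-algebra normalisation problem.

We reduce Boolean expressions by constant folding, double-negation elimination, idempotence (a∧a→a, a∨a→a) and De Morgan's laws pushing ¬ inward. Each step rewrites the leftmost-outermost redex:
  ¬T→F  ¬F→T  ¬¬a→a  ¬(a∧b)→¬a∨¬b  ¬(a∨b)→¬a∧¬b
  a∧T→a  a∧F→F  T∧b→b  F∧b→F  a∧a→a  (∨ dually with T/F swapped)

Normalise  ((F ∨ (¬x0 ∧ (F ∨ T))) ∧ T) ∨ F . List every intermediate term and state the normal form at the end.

Answer: normal form = ¬x0  (in 5 steps)

Reduction:
  start: ((F ∨ (¬x0 ∧ (F ∨ T))) ∧ T) ∨ F
  [1] (F ∨ (¬x0 ∧ (F ∨ T))) ∧ T
  [2] F ∨ (¬x0 ∧ (F ∨ T))
  [3] ¬x0 ∧ (F ∨ T)
  [4] ¬x0 ∧ T
  [5] ¬x0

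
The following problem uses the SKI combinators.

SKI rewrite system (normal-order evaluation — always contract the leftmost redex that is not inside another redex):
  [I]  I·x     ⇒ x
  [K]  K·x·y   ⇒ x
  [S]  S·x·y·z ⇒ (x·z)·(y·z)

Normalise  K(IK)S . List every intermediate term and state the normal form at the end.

Answer: normal form = K  (in 2 steps)

Working:
  start: K(IK)S
  [1] IK
  [2] K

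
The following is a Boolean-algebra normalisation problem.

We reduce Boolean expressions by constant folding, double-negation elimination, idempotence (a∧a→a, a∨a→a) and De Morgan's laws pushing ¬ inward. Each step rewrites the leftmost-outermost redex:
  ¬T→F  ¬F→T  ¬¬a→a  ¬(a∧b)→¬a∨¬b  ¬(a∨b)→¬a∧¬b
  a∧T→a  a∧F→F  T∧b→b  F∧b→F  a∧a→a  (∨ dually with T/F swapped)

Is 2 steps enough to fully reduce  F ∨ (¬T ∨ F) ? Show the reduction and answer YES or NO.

  start: F ∨ (¬T ∨ F)
  →1  ¬T ∨ F
  →2  ¬T

Answer: NO — after 2 steps the term is ¬T, not yet normal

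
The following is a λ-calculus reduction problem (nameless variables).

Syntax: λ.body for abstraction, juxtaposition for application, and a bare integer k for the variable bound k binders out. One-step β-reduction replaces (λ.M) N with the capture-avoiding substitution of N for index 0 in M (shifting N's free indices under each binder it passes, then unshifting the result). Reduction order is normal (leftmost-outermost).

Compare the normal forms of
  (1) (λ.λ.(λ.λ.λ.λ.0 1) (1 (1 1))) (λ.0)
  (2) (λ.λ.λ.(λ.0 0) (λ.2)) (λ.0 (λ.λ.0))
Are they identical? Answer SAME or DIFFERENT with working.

Term A:
  start: (λ.λ.(λ.λ.λ.λ.0 1) (1 (1 1))) (λ.0)
  [1] λ.(λ.λ.λ.λ.0 1) ((λ.0) ((λ.0) (λ.0)))
  [2] λ.λ.λ.λ.0 1

Term B:
  start: (λ.λ.λ.(λ.0 0) (λ.2)) (λ.0 (λ.λ.0))
  [1] λ.λ.(λ.0 0) (λ.2)
  [2] λ.λ.(λ.2) (λ.2)
  [3] λ.λ.1

Answer: DIFFERENT — A ⇓ λ.λ.λ.λ.0 1, B ⇓ λ.λ.1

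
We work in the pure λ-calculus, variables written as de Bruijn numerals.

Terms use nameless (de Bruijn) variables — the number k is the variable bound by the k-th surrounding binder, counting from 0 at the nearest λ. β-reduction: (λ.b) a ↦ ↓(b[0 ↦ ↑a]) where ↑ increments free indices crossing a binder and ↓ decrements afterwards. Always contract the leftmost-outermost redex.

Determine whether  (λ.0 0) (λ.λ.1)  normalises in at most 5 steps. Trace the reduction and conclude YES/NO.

  start: (λ.0 0) (λ.λ.1)
  →1  (λ.λ.1) (λ.λ.1)
  →2  λ.λ.λ.1

Answer: YES — reaches normal form λ.λ.λ.1 in 2 ≤ 5 steps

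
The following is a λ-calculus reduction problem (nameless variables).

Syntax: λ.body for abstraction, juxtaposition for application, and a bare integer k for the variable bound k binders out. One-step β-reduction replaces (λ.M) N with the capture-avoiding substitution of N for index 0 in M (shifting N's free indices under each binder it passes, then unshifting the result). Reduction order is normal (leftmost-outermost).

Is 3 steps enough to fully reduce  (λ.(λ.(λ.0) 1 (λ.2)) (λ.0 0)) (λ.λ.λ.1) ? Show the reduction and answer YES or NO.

  start: (λ.(λ.(λ.0) 1 (λ.2)) (λ.0 0)) (λ.λ.λ.1)
  [1] (λ.(λ.0) (λ.λ.λ.1) (λ.λ.λ.λ.1)) (λ.0 0)
  [2] (λ.0) (λ.λ.λ.1) (λ.λ.λ.λ.1)
  [3] (λ.λ.λ.1) (λ.λ.λ.λ.1)

Answer: NO — after 3 steps the term is (λ.λ.λ.1) (λ.λ.λ.λ.1), not yet normal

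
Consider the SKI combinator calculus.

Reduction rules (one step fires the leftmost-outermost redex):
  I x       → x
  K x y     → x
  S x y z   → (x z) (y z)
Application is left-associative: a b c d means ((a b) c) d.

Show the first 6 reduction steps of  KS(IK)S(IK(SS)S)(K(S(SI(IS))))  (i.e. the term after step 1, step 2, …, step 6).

  start: KS(IK)S(IK(SS)S)(K(S(SI(IS))))
  step 1: SS(IK(SS)S)(K(S(SI(IS))))
  step 2: S(K(S(SI(IS))))(IK(SS)S(K(S(SI(IS)))))
  step 3: S(K(S(SIS)))(IK(SS)S(K(S(SI(IS)))))
  step 4: S(K(S(SIS)))(K(SS)S(K(S(SI(IS)))))
  step 5: S(K(S(SIS)))(SS(K(S(SI(IS)))))
  step 6: S(K(S(SIS)))(SS(K(S(SIS))))

Answer: after 6 steps: S(K(S(SIS)))(SS(K(S(SIS))))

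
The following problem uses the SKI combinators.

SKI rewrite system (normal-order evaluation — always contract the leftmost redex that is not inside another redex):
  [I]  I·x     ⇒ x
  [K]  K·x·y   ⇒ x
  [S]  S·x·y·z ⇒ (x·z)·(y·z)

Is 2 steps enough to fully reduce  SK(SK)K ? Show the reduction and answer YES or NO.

Answer: YES — reaches normal form K in 2 ≤ 2 steps

Working:
  start: SK(SK)K
  [1] KK(SKK)
  [2] K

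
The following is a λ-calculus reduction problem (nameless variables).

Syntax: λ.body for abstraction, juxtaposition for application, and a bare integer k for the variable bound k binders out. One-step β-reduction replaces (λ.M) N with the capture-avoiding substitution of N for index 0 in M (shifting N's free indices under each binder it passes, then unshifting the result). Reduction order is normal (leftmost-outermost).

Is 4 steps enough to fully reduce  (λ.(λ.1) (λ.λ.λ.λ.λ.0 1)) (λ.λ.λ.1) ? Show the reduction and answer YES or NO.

Answer: YES — reaches normal form λ.λ.λ.1 in 2 ≤ 4 steps

Derivation:
  start: (λ.(λ.1) (λ.λ.λ.λ.λ.0 1)) (λ.λ.λ.1)
  step 1: (λ.λ.λ.λ.1) (λ.λ.λ.λ.λ.0 1)
  step 2: λ.λ.λ.1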